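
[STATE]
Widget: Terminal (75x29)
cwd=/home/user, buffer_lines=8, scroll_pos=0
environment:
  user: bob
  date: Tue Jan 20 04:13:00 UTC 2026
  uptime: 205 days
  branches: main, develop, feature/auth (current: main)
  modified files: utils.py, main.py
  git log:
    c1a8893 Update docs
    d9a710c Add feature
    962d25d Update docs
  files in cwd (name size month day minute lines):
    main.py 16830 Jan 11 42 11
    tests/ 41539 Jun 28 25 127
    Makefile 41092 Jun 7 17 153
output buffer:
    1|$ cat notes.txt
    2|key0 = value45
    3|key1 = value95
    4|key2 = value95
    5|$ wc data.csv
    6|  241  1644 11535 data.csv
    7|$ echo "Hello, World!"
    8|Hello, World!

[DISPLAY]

$ cat notes.txt                                                            
key0 = value45                                                             
key1 = value95                                                             
key2 = value95                                                             
$ wc data.csv                                                              
  241  1644 11535 data.csv                                                 
$ echo "Hello, World!"                                                     
Hello, World!                                                              
$ █                                                                        
                                                                           
                                                                           
                                                                           
                                                                           
                                                                           
                                                                           
                                                                           
                                                                           
                                                                           
                                                                           
                                                                           
                                                                           
                                                                           
                                                                           
                                                                           
                                                                           
                                                                           
                                                                           
                                                                           
                                                                           


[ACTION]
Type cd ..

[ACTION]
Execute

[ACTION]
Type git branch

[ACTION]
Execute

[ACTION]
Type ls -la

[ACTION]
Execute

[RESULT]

$ cat notes.txt                                                            
key0 = value45                                                             
key1 = value95                                                             
key2 = value95                                                             
$ wc data.csv                                                              
  241  1644 11535 data.csv                                                 
$ echo "Hello, World!"                                                     
Hello, World!                                                              
$ cd ..                                                                    
                                                                           
$ git branch                                                               
* main                                                                     
  develop                                                                  
  feature/auth                                                             
$ ls -la                                                                   
-rw-r--r--  1 bob group    16830 Jan 11 10:42 main.py                      
drwxr-xr-x  1 bob group    41539 Jun 28 10:25 tests/                       
-rw-r--r--  1 bob group    41092 Jun  7 10:17 Makefile                     
$ █                                                                        
                                                                           
                                                                           
                                                                           
                                                                           
                                                                           
                                                                           
                                                                           
                                                                           
                                                                           
                                                                           


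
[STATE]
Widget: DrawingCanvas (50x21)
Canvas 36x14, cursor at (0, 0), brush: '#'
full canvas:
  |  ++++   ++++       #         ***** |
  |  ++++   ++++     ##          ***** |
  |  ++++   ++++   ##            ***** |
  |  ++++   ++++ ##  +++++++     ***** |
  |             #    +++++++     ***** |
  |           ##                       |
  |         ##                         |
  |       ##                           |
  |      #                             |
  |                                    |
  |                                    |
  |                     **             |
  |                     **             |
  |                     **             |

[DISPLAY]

+ ++++   ++++       #         *****               
  ++++   ++++     ##          *****               
  ++++   ++++   ##            *****               
  ++++   ++++ ##  +++++++     *****               
             #    +++++++     *****               
           ##                                     
         ##                                       
       ##                                         
      #                                           
                                                  
                                                  
                     **                           
                     **                           
                     **                           
                                                  
                                                  
                                                  
                                                  
                                                  
                                                  
                                                  


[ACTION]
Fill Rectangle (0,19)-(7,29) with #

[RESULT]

+ ++++   ++++      ###########*****               
  ++++   ++++     ############*****               
  ++++   ++++   ## ###########*****               
  ++++   ++++ ##  +###########*****               
             #    +###########*****               
           ##      ###########                    
         ##        ###########                    
       ##          ###########                    
      #                                           
                                                  
                                                  
                     **                           
                     **                           
                     **                           
                                                  
                                                  
                                                  
                                                  
                                                  
                                                  
                                                  


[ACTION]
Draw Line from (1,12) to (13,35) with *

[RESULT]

+ ++++   ++++      ###########*****               
  ++++   +++*     ############*****               
  ++++   ++++** ## ###########*****               
  ++++   ++++ #** +###########*****               
             #   **###########*****               
           ##      **#########                    
         ##        ##**#######                    
       ##          ####**#####                    
      #                  **                       
                           **                     
                             **                   
                     **        **                 
                     **          **               
                     **            *              
                                                  
                                                  
                                                  
                                                  
                                                  
                                                  
                                                  


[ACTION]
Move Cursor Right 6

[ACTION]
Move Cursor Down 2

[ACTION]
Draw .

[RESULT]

  ++++   ++++      ###########*****               
  ++++   +++*     ############*****               
  ++++.  ++++** ## ###########*****               
  ++++   ++++ #** +###########*****               
             #   **###########*****               
           ##      **#########                    
         ##        ##**#######                    
       ##          ####**#####                    
      #                  **                       
                           **                     
                             **                   
                     **        **                 
                     **          **               
                     **            *              
                                                  
                                                  
                                                  
                                                  
                                                  
                                                  
                                                  


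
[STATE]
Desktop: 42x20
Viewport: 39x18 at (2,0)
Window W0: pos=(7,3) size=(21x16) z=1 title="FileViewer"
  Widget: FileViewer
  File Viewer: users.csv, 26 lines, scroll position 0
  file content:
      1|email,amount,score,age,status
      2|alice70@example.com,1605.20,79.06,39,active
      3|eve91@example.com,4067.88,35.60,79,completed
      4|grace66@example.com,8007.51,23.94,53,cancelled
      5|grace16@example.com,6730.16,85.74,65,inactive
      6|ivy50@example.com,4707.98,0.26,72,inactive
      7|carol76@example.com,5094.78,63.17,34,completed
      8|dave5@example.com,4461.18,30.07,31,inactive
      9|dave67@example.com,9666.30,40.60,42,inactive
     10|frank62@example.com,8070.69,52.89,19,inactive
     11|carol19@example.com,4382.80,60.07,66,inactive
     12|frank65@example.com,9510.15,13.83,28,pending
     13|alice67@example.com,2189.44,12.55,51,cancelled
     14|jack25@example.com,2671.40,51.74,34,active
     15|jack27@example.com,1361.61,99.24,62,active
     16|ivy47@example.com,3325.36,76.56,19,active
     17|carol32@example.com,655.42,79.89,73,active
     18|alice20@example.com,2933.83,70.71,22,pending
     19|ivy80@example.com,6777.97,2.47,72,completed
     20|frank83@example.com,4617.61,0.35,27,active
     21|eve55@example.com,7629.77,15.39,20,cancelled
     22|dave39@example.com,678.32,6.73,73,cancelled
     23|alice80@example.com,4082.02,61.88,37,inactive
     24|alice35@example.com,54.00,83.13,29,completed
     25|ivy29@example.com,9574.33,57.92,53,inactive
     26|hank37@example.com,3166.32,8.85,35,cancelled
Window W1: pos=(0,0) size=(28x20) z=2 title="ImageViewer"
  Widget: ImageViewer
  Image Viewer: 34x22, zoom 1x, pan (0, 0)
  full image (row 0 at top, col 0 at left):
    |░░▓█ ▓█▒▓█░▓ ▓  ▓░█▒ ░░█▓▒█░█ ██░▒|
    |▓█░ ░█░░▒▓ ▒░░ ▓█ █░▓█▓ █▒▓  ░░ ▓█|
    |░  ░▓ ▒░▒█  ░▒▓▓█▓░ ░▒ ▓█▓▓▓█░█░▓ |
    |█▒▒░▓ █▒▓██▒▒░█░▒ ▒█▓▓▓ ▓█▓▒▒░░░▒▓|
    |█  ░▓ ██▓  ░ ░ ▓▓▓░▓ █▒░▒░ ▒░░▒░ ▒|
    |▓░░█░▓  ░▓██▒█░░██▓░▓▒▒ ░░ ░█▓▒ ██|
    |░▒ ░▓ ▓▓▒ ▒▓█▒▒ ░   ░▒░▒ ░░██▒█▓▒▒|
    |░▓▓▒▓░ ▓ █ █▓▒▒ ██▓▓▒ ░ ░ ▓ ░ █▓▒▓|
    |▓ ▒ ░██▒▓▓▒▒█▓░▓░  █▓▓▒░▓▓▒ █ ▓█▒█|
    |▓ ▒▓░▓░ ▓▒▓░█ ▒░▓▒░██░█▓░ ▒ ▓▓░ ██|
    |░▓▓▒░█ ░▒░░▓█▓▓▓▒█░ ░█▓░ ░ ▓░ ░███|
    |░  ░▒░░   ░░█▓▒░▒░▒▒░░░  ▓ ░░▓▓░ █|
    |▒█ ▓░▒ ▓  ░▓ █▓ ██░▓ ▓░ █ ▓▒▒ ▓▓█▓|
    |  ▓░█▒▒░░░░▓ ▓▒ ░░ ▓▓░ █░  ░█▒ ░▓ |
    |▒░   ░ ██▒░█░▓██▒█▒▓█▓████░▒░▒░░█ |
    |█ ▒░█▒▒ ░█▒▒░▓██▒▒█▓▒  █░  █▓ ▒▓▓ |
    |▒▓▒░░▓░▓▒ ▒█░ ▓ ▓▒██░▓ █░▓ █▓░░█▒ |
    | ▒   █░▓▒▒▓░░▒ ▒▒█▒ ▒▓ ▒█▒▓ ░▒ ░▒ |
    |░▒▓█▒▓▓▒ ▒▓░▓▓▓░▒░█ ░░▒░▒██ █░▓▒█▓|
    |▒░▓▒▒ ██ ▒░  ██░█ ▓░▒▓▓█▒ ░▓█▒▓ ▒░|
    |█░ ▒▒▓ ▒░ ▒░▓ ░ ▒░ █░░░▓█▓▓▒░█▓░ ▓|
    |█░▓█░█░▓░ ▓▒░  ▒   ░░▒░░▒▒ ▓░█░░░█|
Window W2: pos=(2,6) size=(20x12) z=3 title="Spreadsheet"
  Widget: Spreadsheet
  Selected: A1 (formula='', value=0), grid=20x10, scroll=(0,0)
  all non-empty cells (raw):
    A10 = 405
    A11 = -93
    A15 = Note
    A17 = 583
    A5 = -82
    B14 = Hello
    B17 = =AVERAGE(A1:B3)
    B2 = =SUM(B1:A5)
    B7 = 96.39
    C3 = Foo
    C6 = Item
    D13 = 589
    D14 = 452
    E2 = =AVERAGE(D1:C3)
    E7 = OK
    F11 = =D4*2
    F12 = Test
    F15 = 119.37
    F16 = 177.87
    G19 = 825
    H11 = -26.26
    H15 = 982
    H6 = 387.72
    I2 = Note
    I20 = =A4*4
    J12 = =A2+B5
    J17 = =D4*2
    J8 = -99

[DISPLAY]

━━━━━━━━━━━━━━━━━━━━━━━━━┓             
ImageViewer              ┃             
─────────────────────────┨             
░▓█ ▓█▒▓█░▓ ▓  ▓░█▒ ░░█▓▒┃             
█░ ░█░░▒▓ ▒░░ ▓█ █░▓█▓ █▒┃             
  ░▓ ▒░▒█  ░▒▓▓█▓░ ░▒ ▓█▓┃             
┏━━━━━━━━━━━━━━━━━━┓▓▓ ▓█┃             
┃ Spreadsheet      ┃█▒░▒░┃             
┠──────────────────┨▒▒ ░░┃             
┃A1:               ┃▒░▒ ░┃             
┃       A       B  ┃ ░ ░ ┃             
┃------------------┃▓▒░▓▓┃             
┃  1      [0]      ┃░█▓░ ┃             
┃  2        0#CIRC!┃█▓░ ░┃             
┃  3        0      ┃░░  ▓┃             
┃  4        0      ┃▓░ █ ┃             
┃  5      -82      ┃░ █░ ┃             
┗━━━━━━━━━━━━━━━━━━┛▓████┃             


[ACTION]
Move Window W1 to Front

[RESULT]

━━━━━━━━━━━━━━━━━━━━━━━━━┓             
ImageViewer              ┃             
─────────────────────────┨             
░▓█ ▓█▒▓█░▓ ▓  ▓░█▒ ░░█▓▒┃             
█░ ░█░░▒▓ ▒░░ ▓█ █░▓█▓ █▒┃             
  ░▓ ▒░▒█  ░▒▓▓█▓░ ░▒ ▓█▓┃             
▒▒░▓ █▒▓██▒▒░█░▒ ▒█▓▓▓ ▓█┃             
  ░▓ ██▓  ░ ░ ▓▓▓░▓ █▒░▒░┃             
░░█░▓  ░▓██▒█░░██▓░▓▒▒ ░░┃             
▒ ░▓ ▓▓▒ ▒▓█▒▒ ░   ░▒░▒ ░┃             
▓▓▒▓░ ▓ █ █▓▒▒ ██▓▓▒ ░ ░ ┃             
 ▒ ░██▒▓▓▒▒█▓░▓░  █▓▓▒░▓▓┃             
 ▒▓░▓░ ▓▒▓░█ ▒░▓▒░██░█▓░ ┃             
▓▓▒░█ ░▒░░▓█▓▓▓▒█░ ░█▓░ ░┃             
  ░▒░░   ░░█▓▒░▒░▒▒░░░  ▓┃             
█ ▓░▒ ▓  ░▓ █▓ ██░▓ ▓░ █ ┃             
 ▓░█▒▒░░░░▓ ▓▒ ░░ ▓▓░ █░ ┃             
░   ░ ██▒░█░▓██▒█▒▓█▓████┃             


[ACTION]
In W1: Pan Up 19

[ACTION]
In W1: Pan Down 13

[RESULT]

━━━━━━━━━━━━━━━━━━━━━━━━━┓             
ImageViewer              ┃             
─────────────────────────┨             
 ▓░█▒▒░░░░▓ ▓▒ ░░ ▓▓░ █░ ┃             
░   ░ ██▒░█░▓██▒█▒▓█▓████┃             
 ▒░█▒▒ ░█▒▒░▓██▒▒█▓▒  █░ ┃             
▓▒░░▓░▓▒ ▒█░ ▓ ▓▒██░▓ █░▓┃             
▒   █░▓▒▒▓░░▒ ▒▒█▒ ▒▓ ▒█▒┃             
▒▓█▒▓▓▒ ▒▓░▓▓▓░▒░█ ░░▒░▒█┃             
░▓▒▒ ██ ▒░  ██░█ ▓░▒▓▓█▒ ┃             
░ ▒▒▓ ▒░ ▒░▓ ░ ▒░ █░░░▓█▓┃             
░▓█░█░▓░ ▓▒░  ▒   ░░▒░░▒▒┃             
                         ┃             
                         ┃             
                         ┃             
                         ┃             
                         ┃             
                         ┃             


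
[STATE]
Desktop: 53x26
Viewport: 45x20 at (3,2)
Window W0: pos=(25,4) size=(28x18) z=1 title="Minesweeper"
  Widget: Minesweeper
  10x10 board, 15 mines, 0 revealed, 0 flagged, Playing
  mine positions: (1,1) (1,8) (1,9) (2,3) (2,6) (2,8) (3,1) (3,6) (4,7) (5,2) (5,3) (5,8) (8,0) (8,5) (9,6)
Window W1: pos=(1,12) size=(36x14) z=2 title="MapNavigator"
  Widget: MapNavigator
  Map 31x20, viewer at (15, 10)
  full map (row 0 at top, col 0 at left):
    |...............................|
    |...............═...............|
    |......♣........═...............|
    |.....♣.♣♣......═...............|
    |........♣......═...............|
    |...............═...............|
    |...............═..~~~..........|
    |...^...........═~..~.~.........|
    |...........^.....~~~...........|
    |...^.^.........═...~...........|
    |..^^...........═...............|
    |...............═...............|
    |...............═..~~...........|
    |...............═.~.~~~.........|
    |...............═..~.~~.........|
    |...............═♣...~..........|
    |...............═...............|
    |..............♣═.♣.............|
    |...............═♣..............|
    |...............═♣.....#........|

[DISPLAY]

                                             
                                             
                      ┏━━━━━━━━━━━━━━━━━━━━━━
                      ┃ Minesweeper          
                      ┠──────────────────────
                      ┃■■■■■■■■■■            
                      ┃■■■■■■■■■■            
                      ┃■■■■■■■■■■            
                      ┃■■■■■■■■■■            
                      ┃■■■■■■■■■■            
━━━━━━━━━━━━━━━━━━━━━━━━━━━━━━━━━┓           
MapNavigator                     ┃           
─────────────────────────────────┨           
 ...............═............... ┃           
 ...............═..~~~.......... ┃           
 ...^...........═~..~.~......... ┃           
 ...........^.....~~~........... ┃           
 ...^.^.........═...~........... ┃           
 ..^^...........@............... ┃           
 ...............═............... ┃━━━━━━━━━━━


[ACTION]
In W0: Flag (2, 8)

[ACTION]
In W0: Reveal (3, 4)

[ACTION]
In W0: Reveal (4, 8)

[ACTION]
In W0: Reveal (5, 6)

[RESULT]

                                             
                                             
                      ┏━━━━━━━━━━━━━━━━━━━━━━
                      ┃ Minesweeper          
                      ┠──────────────────────
                      ┃■■■■■■■■■■            
                      ┃■■■■■■■■■■            
                      ┃■■■■■■■■⚑■            
                      ┃■■■■1■■■■■            
                      ┃■■■■■■■■2■            
━━━━━━━━━━━━━━━━━━━━━━━━━━━━━━━━━┓           
MapNavigator                     ┃           
─────────────────────────────────┨           
 ...............═............... ┃           
 ...............═..~~~.......... ┃           
 ...^...........═~..~.~......... ┃           
 ...........^.....~~~........... ┃           
 ...^.^.........═...~........... ┃           
 ..^^...........@............... ┃           
 ...............═............... ┃━━━━━━━━━━━


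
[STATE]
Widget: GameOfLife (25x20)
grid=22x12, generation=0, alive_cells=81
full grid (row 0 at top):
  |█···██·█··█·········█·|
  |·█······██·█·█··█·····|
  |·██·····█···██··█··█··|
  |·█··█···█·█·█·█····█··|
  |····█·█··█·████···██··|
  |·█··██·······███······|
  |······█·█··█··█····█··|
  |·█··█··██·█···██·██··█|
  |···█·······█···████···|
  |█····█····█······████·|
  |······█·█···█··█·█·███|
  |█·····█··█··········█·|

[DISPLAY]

Gen: 0                   
█···██·█··█·········█·   
·█······██·█·█··█·····   
·██·····█···██··█··█··   
·█··█···█·█·█·█····█··   
····█·█··█·████···██··   
·█··██·······███······   
······█·█··█··█····█··   
·█··█··██·█···██·██··█   
···█·······█···████···   
█····█····█······████·   
······█·█···█··█·█·███   
█·····█··█··········█·   
                         
                         
                         
                         
                         
                         
                         


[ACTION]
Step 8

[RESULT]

Gen: 8                   
············█·█·······   
███········██·██······   
···········█····█·····   
····██····█·····█··█··   
····███···█·····████··   
···█····█·█······█··█·   
····███·█··█·█···██···   
·····██··········██·██   
················█·█·██   
······██·······█··█·██   
·······██······█······   
······················   
                         
                         
                         
                         
                         
                         
                         


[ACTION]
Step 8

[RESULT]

Gen: 16                  
············████······   
███········█··██······   
··········█···█·█·····   
·········█····█·█··██·   
·····██··█·········███   
····██·█····████···█··   
···█·······█······█··█   
···█··██··█········█·█   
···██···█···········█·   
······················   
·······█··············   
······██··············   
                         
                         
                         
                         
                         
                         
                         


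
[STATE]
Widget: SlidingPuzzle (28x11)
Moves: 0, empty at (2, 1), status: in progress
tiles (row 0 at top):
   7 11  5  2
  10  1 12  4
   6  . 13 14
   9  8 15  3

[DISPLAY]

┌────┬────┬────┬────┐       
│  7 │ 11 │  5 │  2 │       
├────┼────┼────┼────┤       
│ 10 │  1 │ 12 │  4 │       
├────┼────┼────┼────┤       
│  6 │    │ 13 │ 14 │       
├────┼────┼────┼────┤       
│  9 │  8 │ 15 │  3 │       
└────┴────┴────┴────┘       
Moves: 0                    
                            


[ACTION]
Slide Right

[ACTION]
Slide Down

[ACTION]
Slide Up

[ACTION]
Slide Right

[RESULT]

┌────┬────┬────┬────┐       
│  7 │ 11 │  5 │  2 │       
├────┼────┼────┼────┤       
│ 10 │  1 │ 12 │  4 │       
├────┼────┼────┼────┤       
│    │  6 │ 13 │ 14 │       
├────┼────┼────┼────┤       
│  9 │  8 │ 15 │  3 │       
└────┴────┴────┴────┘       
Moves: 3                    
                            


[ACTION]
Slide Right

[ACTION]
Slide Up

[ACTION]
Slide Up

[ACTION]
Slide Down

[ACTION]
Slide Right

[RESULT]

┌────┬────┬────┬────┐       
│  7 │ 11 │  5 │  2 │       
├────┼────┼────┼────┤       
│ 10 │  1 │ 12 │  4 │       
├────┼────┼────┼────┤       
│    │  6 │ 13 │ 14 │       
├────┼────┼────┼────┤       
│  9 │  8 │ 15 │  3 │       
└────┴────┴────┴────┘       
Moves: 5                    
                            


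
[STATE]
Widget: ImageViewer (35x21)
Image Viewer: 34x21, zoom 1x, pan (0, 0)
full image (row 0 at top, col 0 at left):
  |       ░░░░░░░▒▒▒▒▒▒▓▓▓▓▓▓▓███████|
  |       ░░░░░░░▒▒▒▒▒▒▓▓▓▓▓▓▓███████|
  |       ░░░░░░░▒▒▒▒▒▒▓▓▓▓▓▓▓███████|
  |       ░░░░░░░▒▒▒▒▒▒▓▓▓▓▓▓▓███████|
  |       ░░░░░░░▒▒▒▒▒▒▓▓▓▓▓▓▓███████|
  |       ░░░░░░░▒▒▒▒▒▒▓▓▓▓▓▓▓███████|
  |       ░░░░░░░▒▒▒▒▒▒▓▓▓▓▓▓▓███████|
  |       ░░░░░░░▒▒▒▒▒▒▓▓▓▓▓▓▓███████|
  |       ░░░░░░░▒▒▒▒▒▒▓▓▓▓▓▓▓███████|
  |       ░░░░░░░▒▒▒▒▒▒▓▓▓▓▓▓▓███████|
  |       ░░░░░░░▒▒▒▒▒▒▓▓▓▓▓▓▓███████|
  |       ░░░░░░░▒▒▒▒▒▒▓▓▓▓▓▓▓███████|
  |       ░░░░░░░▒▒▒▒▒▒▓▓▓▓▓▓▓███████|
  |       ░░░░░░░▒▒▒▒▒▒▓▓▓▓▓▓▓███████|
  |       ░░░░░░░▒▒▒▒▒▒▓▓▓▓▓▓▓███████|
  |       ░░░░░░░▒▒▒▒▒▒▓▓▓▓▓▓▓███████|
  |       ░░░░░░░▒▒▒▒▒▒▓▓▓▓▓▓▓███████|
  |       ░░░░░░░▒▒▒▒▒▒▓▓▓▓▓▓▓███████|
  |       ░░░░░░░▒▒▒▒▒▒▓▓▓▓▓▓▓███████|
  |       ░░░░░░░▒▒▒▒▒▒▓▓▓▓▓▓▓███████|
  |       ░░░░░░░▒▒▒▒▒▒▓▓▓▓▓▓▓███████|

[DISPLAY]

       ░░░░░░░▒▒▒▒▒▒▓▓▓▓▓▓▓███████ 
       ░░░░░░░▒▒▒▒▒▒▓▓▓▓▓▓▓███████ 
       ░░░░░░░▒▒▒▒▒▒▓▓▓▓▓▓▓███████ 
       ░░░░░░░▒▒▒▒▒▒▓▓▓▓▓▓▓███████ 
       ░░░░░░░▒▒▒▒▒▒▓▓▓▓▓▓▓███████ 
       ░░░░░░░▒▒▒▒▒▒▓▓▓▓▓▓▓███████ 
       ░░░░░░░▒▒▒▒▒▒▓▓▓▓▓▓▓███████ 
       ░░░░░░░▒▒▒▒▒▒▓▓▓▓▓▓▓███████ 
       ░░░░░░░▒▒▒▒▒▒▓▓▓▓▓▓▓███████ 
       ░░░░░░░▒▒▒▒▒▒▓▓▓▓▓▓▓███████ 
       ░░░░░░░▒▒▒▒▒▒▓▓▓▓▓▓▓███████ 
       ░░░░░░░▒▒▒▒▒▒▓▓▓▓▓▓▓███████ 
       ░░░░░░░▒▒▒▒▒▒▓▓▓▓▓▓▓███████ 
       ░░░░░░░▒▒▒▒▒▒▓▓▓▓▓▓▓███████ 
       ░░░░░░░▒▒▒▒▒▒▓▓▓▓▓▓▓███████ 
       ░░░░░░░▒▒▒▒▒▒▓▓▓▓▓▓▓███████ 
       ░░░░░░░▒▒▒▒▒▒▓▓▓▓▓▓▓███████ 
       ░░░░░░░▒▒▒▒▒▒▓▓▓▓▓▓▓███████ 
       ░░░░░░░▒▒▒▒▒▒▓▓▓▓▓▓▓███████ 
       ░░░░░░░▒▒▒▒▒▒▓▓▓▓▓▓▓███████ 
       ░░░░░░░▒▒▒▒▒▒▓▓▓▓▓▓▓███████ 


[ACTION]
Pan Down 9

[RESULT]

       ░░░░░░░▒▒▒▒▒▒▓▓▓▓▓▓▓███████ 
       ░░░░░░░▒▒▒▒▒▒▓▓▓▓▓▓▓███████ 
       ░░░░░░░▒▒▒▒▒▒▓▓▓▓▓▓▓███████ 
       ░░░░░░░▒▒▒▒▒▒▓▓▓▓▓▓▓███████ 
       ░░░░░░░▒▒▒▒▒▒▓▓▓▓▓▓▓███████ 
       ░░░░░░░▒▒▒▒▒▒▓▓▓▓▓▓▓███████ 
       ░░░░░░░▒▒▒▒▒▒▓▓▓▓▓▓▓███████ 
       ░░░░░░░▒▒▒▒▒▒▓▓▓▓▓▓▓███████ 
       ░░░░░░░▒▒▒▒▒▒▓▓▓▓▓▓▓███████ 
       ░░░░░░░▒▒▒▒▒▒▓▓▓▓▓▓▓███████ 
       ░░░░░░░▒▒▒▒▒▒▓▓▓▓▓▓▓███████ 
       ░░░░░░░▒▒▒▒▒▒▓▓▓▓▓▓▓███████ 
                                   
                                   
                                   
                                   
                                   
                                   
                                   
                                   
                                   


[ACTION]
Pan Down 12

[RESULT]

                                   
                                   
                                   
                                   
                                   
                                   
                                   
                                   
                                   
                                   
                                   
                                   
                                   
                                   
                                   
                                   
                                   
                                   
                                   
                                   
                                   


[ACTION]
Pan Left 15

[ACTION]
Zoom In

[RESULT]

              ░░░░░░░░░░░░░░▒▒▒▒▒▒▒
              ░░░░░░░░░░░░░░▒▒▒▒▒▒▒
              ░░░░░░░░░░░░░░▒▒▒▒▒▒▒
              ░░░░░░░░░░░░░░▒▒▒▒▒▒▒
              ░░░░░░░░░░░░░░▒▒▒▒▒▒▒
              ░░░░░░░░░░░░░░▒▒▒▒▒▒▒
              ░░░░░░░░░░░░░░▒▒▒▒▒▒▒
              ░░░░░░░░░░░░░░▒▒▒▒▒▒▒
              ░░░░░░░░░░░░░░▒▒▒▒▒▒▒
              ░░░░░░░░░░░░░░▒▒▒▒▒▒▒
              ░░░░░░░░░░░░░░▒▒▒▒▒▒▒
              ░░░░░░░░░░░░░░▒▒▒▒▒▒▒
              ░░░░░░░░░░░░░░▒▒▒▒▒▒▒
              ░░░░░░░░░░░░░░▒▒▒▒▒▒▒
              ░░░░░░░░░░░░░░▒▒▒▒▒▒▒
              ░░░░░░░░░░░░░░▒▒▒▒▒▒▒
              ░░░░░░░░░░░░░░▒▒▒▒▒▒▒
              ░░░░░░░░░░░░░░▒▒▒▒▒▒▒
              ░░░░░░░░░░░░░░▒▒▒▒▒▒▒
              ░░░░░░░░░░░░░░▒▒▒▒▒▒▒
              ░░░░░░░░░░░░░░▒▒▒▒▒▒▒


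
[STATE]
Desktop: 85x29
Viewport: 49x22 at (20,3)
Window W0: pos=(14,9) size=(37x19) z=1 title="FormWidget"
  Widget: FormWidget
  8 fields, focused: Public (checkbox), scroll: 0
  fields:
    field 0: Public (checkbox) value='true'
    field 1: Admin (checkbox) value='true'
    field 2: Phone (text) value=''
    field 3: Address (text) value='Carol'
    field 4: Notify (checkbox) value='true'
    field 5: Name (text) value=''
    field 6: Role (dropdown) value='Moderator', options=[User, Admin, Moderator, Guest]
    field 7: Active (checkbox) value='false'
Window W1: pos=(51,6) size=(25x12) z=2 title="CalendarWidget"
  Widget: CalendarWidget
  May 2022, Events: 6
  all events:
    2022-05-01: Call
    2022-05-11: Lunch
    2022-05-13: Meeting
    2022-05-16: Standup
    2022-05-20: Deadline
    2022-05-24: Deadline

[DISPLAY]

                                                 
                                                 
                                                 
                               ┏━━━━━━━━━━━━━━━━━
                               ┃ CalendarWidget  
                               ┠─────────────────
━━━━━━━━━━━━━━━━━━━━━━━━━━━━━━┓┃        May 2022 
Widget                        ┃┃Mo Tu We Th Fr Sa
──────────────────────────────┨┃                 
lic:     [x]                  ┃┃ 2  3  4  5  6  7
in:      [x]                  ┃┃ 9 10 11* 12 13* 
ne:      [                   ]┃┃16* 17 18 19 20* 
ress:    [Carol              ]┃┃23 24* 25 26 27 2
ify:     [x]                  ┃┃30 31            
e:       [                   ]┃┗━━━━━━━━━━━━━━━━━
e:       [Moderator         ▼]┃                  
ive:     [ ]                  ┃                  
                              ┃                  
                              ┃                  
                              ┃                  
                              ┃                  
                              ┃                  


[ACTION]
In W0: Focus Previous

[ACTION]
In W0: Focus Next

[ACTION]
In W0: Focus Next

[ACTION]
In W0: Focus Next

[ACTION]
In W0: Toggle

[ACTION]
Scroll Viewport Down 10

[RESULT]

                               ┃ CalendarWidget  
                               ┠─────────────────
━━━━━━━━━━━━━━━━━━━━━━━━━━━━━━┓┃        May 2022 
Widget                        ┃┃Mo Tu We Th Fr Sa
──────────────────────────────┨┃                 
lic:     [x]                  ┃┃ 2  3  4  5  6  7
in:      [x]                  ┃┃ 9 10 11* 12 13* 
ne:      [                   ]┃┃16* 17 18 19 20* 
ress:    [Carol              ]┃┃23 24* 25 26 27 2
ify:     [x]                  ┃┃30 31            
e:       [                   ]┃┗━━━━━━━━━━━━━━━━━
e:       [Moderator         ▼]┃                  
ive:     [ ]                  ┃                  
                              ┃                  
                              ┃                  
                              ┃                  
                              ┃                  
                              ┃                  
                              ┃                  
                              ┃                  
━━━━━━━━━━━━━━━━━━━━━━━━━━━━━━┛                  
                                                 


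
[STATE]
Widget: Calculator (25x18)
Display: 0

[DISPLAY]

                        0
┌───┬───┬───┬───┐        
│ 7 │ 8 │ 9 │ ÷ │        
├───┼───┼───┼───┤        
│ 4 │ 5 │ 6 │ × │        
├───┼───┼───┼───┤        
│ 1 │ 2 │ 3 │ - │        
├───┼───┼───┼───┤        
│ 0 │ . │ = │ + │        
├───┼───┼───┼───┤        
│ C │ MC│ MR│ M+│        
└───┴───┴───┴───┘        
                         
                         
                         
                         
                         
                         


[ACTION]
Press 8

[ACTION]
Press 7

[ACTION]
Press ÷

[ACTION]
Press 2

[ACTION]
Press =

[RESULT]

                     43.5
┌───┬───┬───┬───┐        
│ 7 │ 8 │ 9 │ ÷ │        
├───┼───┼───┼───┤        
│ 4 │ 5 │ 6 │ × │        
├───┼───┼───┼───┤        
│ 1 │ 2 │ 3 │ - │        
├───┼───┼───┼───┤        
│ 0 │ . │ = │ + │        
├───┼───┼───┼───┤        
│ C │ MC│ MR│ M+│        
└───┴───┴───┴───┘        
                         
                         
                         
                         
                         
                         
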